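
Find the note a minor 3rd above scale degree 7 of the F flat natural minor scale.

Gbb

Scale degree 7 of Fb natural minor is Ebb.
A minor third (3 semitones) above Ebb lands on the letter G, giving Gbb.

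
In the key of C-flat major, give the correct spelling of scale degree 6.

Ab

Degree 6 takes the letter 5 steps above C, which is A.
In major, degree 6 sits 9 semitones above the tonic. Cb + 9 semitones is pitch class 8, spelled on A as Ab.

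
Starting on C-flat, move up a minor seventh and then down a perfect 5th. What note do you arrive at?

Ebb

A minor seventh up from Cb is Bbb (letter B, 10 semitones up).
A perfect fifth down from Bbb is Ebb (letter E, 7 semitones down).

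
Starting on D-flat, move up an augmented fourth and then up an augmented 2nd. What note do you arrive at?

An augmented fourth up from Db is G (letter G, 6 semitones up).
An augmented second up from G is A# (letter A, 3 semitones up).

A#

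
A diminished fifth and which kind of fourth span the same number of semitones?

augmented

A diminished fifth spans 6 semitones.
A fourth spanning 6 semitones is augmented (the perfect fourth is 5).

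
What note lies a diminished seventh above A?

Gb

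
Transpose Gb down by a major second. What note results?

A second below G lands on the letter F.
A major second spans 2 semitones, so Gb moves to pitch class 4. On the letter F that is Fb.

Fb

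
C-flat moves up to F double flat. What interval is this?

diminished fourth

Counting letters C–D–E–F gives a fourth.
Cb→Fbb = 4 semitones, 1 narrower than the perfect fourth (5), so diminished.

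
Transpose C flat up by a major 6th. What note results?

Ab

A sixth above C lands on the letter A.
A major sixth spans 9 semitones, so Cb moves to pitch class 8. On the letter A that is Ab.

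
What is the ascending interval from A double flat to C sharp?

doubly augmented third

Counting letters A–B–C gives a third.
Abb→C# = 6 semitones, 2 wider than the major third (4), so doubly augmented.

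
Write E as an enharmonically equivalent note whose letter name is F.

E is pitch class 4. The letter F alone is pitch class 5.
To reach pitch class 4 from F requires an offset of -1 semitone, i.e. flat: Fb.

Fb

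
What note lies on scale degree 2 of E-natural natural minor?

The E natural minor scale runs E F# G A B C D.
Degree 2 is F#.

F#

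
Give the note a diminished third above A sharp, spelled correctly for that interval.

C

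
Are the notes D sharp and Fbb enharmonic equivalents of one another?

D# is pitch class 3; Fbb is pitch class 3.
All spellings map to pitch class 3, so they are enharmonically equivalent.

Yes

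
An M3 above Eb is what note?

G

E up a major third is G#, so the target letter is G.
From Eb, a major third is 4 semitones up: G.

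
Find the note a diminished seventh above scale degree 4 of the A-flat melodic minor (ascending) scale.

Cbb

Scale degree 4 of Ab melodic minor (ascending) is Db.
A diminished seventh (9 semitones) above Db lands on the letter C, giving Cbb.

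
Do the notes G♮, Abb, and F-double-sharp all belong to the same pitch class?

G is pitch class 7; Abb is pitch class 7; F## is pitch class 7.
All spellings map to pitch class 7, so they are enharmonically equivalent.

Yes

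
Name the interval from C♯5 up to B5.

The letter names run C→B, a span of 6 letter steps, so the interval is some kind of seventh.
C# to B is 10 semitones. A major seventh is 11, so 10 makes it minor.

minor seventh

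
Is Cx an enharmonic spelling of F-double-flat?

No

C## is pitch class 2; Fbb is pitch class 3.
The pitch classes differ (2 vs. 3), so they are not enharmonic equivalents.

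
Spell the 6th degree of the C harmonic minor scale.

Ab

Degree 6 takes the letter 5 steps above C, which is A.
In harmonic minor, degree 6 sits 8 semitones above the tonic. C + 8 semitones is pitch class 8, spelled on A as Ab.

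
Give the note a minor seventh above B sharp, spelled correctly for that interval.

B up a major seventh is A#, so the target letter is A.
From B#, a minor seventh is 10 semitones up: A#.

A#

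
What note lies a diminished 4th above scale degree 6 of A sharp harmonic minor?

Scale degree 6 of A# harmonic minor is F#.
A diminished fourth (4 semitones) above F# lands on the letter B, giving Bb.

Bb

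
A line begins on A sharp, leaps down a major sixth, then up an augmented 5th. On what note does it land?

G##

A major sixth down from A# is C# (letter C, 9 semitones down).
An augmented fifth up from C# is G## (letter G, 8 semitones up).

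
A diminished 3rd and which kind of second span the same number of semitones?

A diminished third spans 2 semitones.
A second spanning 2 semitones is major (the major second is 2).

major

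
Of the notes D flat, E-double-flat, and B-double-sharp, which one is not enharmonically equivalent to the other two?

Ebb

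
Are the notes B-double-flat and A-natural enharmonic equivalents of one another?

Bbb is pitch class 9; A is pitch class 9.
All spellings map to pitch class 9, so they are enharmonically equivalent.

Yes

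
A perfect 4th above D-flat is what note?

Gb

D up a perfect fourth is G, so the target letter is G.
From Db, a perfect fourth is 5 semitones up: Gb.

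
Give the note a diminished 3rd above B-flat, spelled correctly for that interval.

B up a major third is D#, so the target letter is D.
From Bb, a diminished third is 2 semitones up: Dbb.

Dbb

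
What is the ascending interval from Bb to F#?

Counting letters B–C–D–E–F gives a fifth.
Bb→F# = 8 semitones, 1 wider than the perfect fifth (7), so augmented.

augmented fifth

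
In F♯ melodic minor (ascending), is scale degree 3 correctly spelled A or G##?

A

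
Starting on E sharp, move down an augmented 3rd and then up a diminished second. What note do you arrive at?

Dbb

An augmented third down from E# is C (letter C, 5 semitones down).
A diminished second up from C is Dbb (letter D, 0 semitones up).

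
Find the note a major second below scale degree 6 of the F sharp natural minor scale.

C

Scale degree 6 of F# natural minor is D.
A major second (2 semitones) below D lands on the letter C, giving C.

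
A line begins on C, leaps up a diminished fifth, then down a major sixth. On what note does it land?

Bbb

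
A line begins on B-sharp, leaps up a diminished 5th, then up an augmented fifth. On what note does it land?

C##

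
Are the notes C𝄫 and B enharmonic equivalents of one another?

No

Cbb is pitch class 10; B is pitch class 11.
The pitch classes differ (10 vs. 11), so they are not enharmonic equivalents.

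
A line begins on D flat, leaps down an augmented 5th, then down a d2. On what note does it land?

An augmented fifth down from Db is Gbb (letter G, 8 semitones down).
A diminished second down from Gbb is F (letter F, 0 semitones down).

F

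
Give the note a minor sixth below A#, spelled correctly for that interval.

C##

A down a major sixth is C, so the target letter is C.
From A#, a minor sixth is 8 semitones down: C##.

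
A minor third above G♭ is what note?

Bbb

A third above G lands on the letter B.
A minor third spans 3 semitones, so Gb moves to pitch class 9. On the letter B that is Bbb.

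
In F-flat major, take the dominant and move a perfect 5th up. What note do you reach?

The dominant of Fb major is Cb.
A perfect fifth (7 semitones) above Cb lands on the letter G, giving Gb.

Gb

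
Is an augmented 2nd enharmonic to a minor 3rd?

Yes

An augmented second spans 3 semitones; a minor third spans 3.
They are enharmonically equivalent.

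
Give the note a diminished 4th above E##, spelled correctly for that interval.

A fourth above E lands on the letter A.
A diminished fourth spans 4 semitones, so E## moves to pitch class 10. On the letter A that is A#.

A#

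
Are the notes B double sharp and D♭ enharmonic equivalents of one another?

Yes

B## is pitch class 1; Db is pitch class 1.
All spellings map to pitch class 1, so they are enharmonically equivalent.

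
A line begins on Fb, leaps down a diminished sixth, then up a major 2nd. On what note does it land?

B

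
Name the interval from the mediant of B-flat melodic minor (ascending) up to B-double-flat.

minor sixth

The mediant of Bb melodic minor (ascending) is Db.
Db up to Bbb: letters D→B make it a sixth; 8 semitones makes it minor.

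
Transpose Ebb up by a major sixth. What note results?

A sixth above E lands on the letter C.
A major sixth spans 9 semitones, so Ebb moves to pitch class 11. On the letter C that is Cb.

Cb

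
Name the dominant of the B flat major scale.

Degree 5 takes the letter 4 steps above B, which is F.
In major, degree 5 sits 7 semitones above the tonic. Bb + 7 semitones is pitch class 5, spelled on F as F.

F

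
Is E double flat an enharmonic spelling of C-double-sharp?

Yes

Ebb = pitch class 2 and C## = pitch class 2 — the same pitch class, so they are enharmonic equivalents.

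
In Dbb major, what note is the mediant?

The Dbb major scale runs Dbb Ebb Fb Gbb Abb Bbb Cb.
Degree 3 is Fb.

Fb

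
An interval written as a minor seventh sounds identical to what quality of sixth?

augmented

A minor seventh spans 10 semitones.
A sixth spanning 10 semitones is augmented (the major sixth is 9).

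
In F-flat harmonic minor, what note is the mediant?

The Fb harmonic minor scale runs Fb Gb Abb Bbb Cb Dbb Eb.
Degree 3 is Abb.

Abb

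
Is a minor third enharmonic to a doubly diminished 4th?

A minor third spans 3 semitones; a doubly diminished fourth spans 3.
They are enharmonically equivalent.

Yes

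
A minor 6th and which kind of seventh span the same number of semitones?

A minor sixth spans 8 semitones.
A seventh spanning 8 semitones is doubly diminished (the major seventh is 11).

doubly diminished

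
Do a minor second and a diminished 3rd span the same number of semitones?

No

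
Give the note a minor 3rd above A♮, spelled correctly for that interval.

A third above A lands on the letter C.
A minor third spans 3 semitones, so A moves to pitch class 0. On the letter C that is C.

C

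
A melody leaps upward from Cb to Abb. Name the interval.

minor sixth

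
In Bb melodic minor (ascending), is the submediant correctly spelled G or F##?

G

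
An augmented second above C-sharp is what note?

D##

C up a major second is D, so the target letter is D.
From C#, an augmented second is 3 semitones up: D##.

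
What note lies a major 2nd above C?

D

A second above C lands on the letter D.
A major second spans 2 semitones, so C moves to pitch class 2. On the letter D that is D.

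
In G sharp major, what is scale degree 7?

Degree 7 takes the letter 6 steps above G, which is F.
In major, degree 7 sits 11 semitones above the tonic. G# + 11 semitones is pitch class 7, spelled on F as F##.

F##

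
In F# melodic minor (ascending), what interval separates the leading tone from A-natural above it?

diminished fourth

The leading tone of F# melodic minor (ascending) is E#.
E# up to A: letters E→A make it a fourth; 4 semitones makes it diminished.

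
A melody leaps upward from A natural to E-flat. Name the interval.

diminished fifth

Counting letters A–B–C–D–E gives a fifth.
A→Eb = 6 semitones, 1 narrower than the perfect fifth (7), so diminished.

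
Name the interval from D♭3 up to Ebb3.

minor second

The letter names run D→E, a span of 1 letter step, so the interval is some kind of second.
Db to Ebb is 1 semitone. A major second is 2, so 1 makes it minor.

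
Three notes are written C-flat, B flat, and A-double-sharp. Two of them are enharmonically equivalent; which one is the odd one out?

In 12-tone equal temperament, enharmonic equivalents share a pitch class. Cb is pitch class 11; Bb is pitch class 10; A## is pitch class 11.
Cb and A## share pitch class 11, while Bb is pitch class 10.

Bb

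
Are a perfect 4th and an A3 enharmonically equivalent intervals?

Yes

A perfect fourth spans 5 semitones; an augmented third spans 5.
They are enharmonically equivalent.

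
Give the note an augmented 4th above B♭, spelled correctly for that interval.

A fourth above B lands on the letter E.
An augmented fourth spans 6 semitones, so Bb moves to pitch class 4. On the letter E that is E.

E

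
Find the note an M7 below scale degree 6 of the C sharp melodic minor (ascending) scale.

Scale degree 6 of C# melodic minor (ascending) is A#.
A major seventh (11 semitones) below A# lands on the letter B, giving B.

B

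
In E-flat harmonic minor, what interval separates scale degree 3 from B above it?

Scale degree 3 of Eb harmonic minor is Gb.
Gb up to B: letters G→B make it a third; 5 semitones makes it augmented.

augmented third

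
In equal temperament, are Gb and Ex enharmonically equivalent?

Yes

Gb is pitch class 6; E## is pitch class 6.
All spellings map to pitch class 6, so they are enharmonically equivalent.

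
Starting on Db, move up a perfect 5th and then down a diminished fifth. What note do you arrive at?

D

A perfect fifth up from Db is Ab (letter A, 7 semitones up).
A diminished fifth down from Ab is D (letter D, 6 semitones down).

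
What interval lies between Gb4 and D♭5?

perfect fifth

The letter names run G→D, a span of 4 letter steps, so the interval is some kind of fifth.
Gb to Db is 7 semitones. A perfect fifth is 7, so 7 makes it perfect.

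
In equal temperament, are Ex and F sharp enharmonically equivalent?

Yes

E## = pitch class 6 and F# = pitch class 6 — the same pitch class, so they are enharmonic equivalents.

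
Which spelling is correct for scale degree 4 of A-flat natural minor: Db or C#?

Each scale degree takes a distinct letter name. Degree 4 of a scale on A must use the letter D.
Db and C# are enharmonically the same pitch, but only Db uses the letter D, so it is the correct spelling here.

Db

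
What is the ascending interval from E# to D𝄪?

major seventh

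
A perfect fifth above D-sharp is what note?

D up a perfect fifth is A, so the target letter is A.
From D#, a perfect fifth is 7 semitones up: A#.

A#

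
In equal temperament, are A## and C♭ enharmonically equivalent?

Yes

A## is pitch class 11; Cb is pitch class 11.
All spellings map to pitch class 11, so they are enharmonically equivalent.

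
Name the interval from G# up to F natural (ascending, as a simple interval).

diminished seventh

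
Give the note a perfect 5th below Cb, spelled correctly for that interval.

Fb

C down a perfect fifth is F, so the target letter is F.
From Cb, a perfect fifth is 7 semitones down: Fb.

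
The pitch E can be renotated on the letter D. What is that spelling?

E is pitch class 4. The letter D alone is pitch class 2.
To reach pitch class 4 from D requires an offset of +2 semitones, i.e. double sharp: D##.

D##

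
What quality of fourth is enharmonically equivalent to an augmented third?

perfect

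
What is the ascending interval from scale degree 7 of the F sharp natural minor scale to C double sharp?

augmented sixth

Scale degree 7 of F# natural minor is E.
E up to C##: letters E→C make it a sixth; 10 semitones makes it augmented.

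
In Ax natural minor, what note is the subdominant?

D##

The A## natural minor scale runs A## B## C## D## E## F## G##.
Degree 4 is D##.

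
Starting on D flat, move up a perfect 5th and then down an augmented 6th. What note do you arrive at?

Cbb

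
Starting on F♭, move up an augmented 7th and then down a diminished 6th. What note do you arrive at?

An augmented seventh up from Fb is E (letter E, 12 semitones up).
A diminished sixth down from E is G## (letter G, 7 semitones down).

G##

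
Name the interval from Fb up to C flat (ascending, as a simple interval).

The letter names run F→C, a span of 4 letter steps, so the interval is some kind of fifth.
Fb to Cb is 7 semitones. A perfect fifth is 7, so 7 makes it perfect.

perfect fifth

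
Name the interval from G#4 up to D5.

diminished fifth

The letter names run G→D, a span of 4 letter steps, so the interval is some kind of fifth.
G# to D is 6 semitones. A perfect fifth is 7, so 6 makes it diminished.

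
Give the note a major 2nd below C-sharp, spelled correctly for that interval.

B

A second below C lands on the letter B.
A major second spans 2 semitones, so C# moves to pitch class 11. On the letter B that is B.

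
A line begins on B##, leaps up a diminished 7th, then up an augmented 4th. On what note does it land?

D##

A diminished seventh up from B## is A# (letter A, 9 semitones up).
An augmented fourth up from A# is D## (letter D, 6 semitones up).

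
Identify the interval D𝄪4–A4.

doubly diminished fifth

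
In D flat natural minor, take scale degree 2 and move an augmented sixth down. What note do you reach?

Gbb

Scale degree 2 of Db natural minor is Eb.
An augmented sixth (10 semitones) below Eb lands on the letter G, giving Gbb.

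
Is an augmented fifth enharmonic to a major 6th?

No

An augmented fifth spans 8 semitones; a major sixth spans 9.
The spans differ, so they are not enharmonic equivalents.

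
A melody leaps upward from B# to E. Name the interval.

diminished fourth

Counting letters B–C–D–E gives a fourth.
B#→E = 4 semitones, 1 narrower than the perfect fourth (5), so diminished.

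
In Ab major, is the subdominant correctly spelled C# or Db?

Each scale degree takes a distinct letter name. Degree 4 of a scale on A must use the letter D.
Db and C# are enharmonically the same pitch, but only Db uses the letter D, so it is the correct spelling here.

Db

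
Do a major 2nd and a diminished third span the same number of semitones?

A major second spans 2 semitones; a diminished third spans 2.
They are enharmonically equivalent.

Yes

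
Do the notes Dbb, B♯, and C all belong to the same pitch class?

Yes

Dbb is pitch class 0; B# is pitch class 0; C is pitch class 0.
All spellings map to pitch class 0, so they are enharmonically equivalent.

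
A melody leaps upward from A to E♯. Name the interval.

augmented fifth

The letter names run A→E, a span of 4 letter steps, so the interval is some kind of fifth.
A to E# is 8 semitones. A perfect fifth is 7, so 8 makes it augmented.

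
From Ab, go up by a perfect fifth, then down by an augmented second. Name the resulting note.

A perfect fifth up from Ab is Eb (letter E, 7 semitones up).
An augmented second down from Eb is Dbb (letter D, 3 semitones down).

Dbb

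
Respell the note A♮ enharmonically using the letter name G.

G##

Plain G sits 2 semitones below A, so on the letter G the same pitch needs a double sharp: G##.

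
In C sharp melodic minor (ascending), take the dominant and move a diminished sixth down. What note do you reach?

B##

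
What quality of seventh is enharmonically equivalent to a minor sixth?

doubly diminished

A minor sixth spans 8 semitones.
A seventh spanning 8 semitones is doubly diminished (the major seventh is 11).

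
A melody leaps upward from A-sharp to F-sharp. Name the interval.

minor sixth

Counting letters A–B–C–D–E–F gives a sixth.
A#→F# = 8 semitones, 1 narrower than the major sixth (9), so minor.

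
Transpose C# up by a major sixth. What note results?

A sixth above C lands on the letter A.
A major sixth spans 9 semitones, so C# moves to pitch class 10. On the letter A that is A#.

A#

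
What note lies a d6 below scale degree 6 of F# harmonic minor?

Scale degree 6 of F# harmonic minor is D.
A diminished sixth (7 semitones) below D lands on the letter F, giving F##.

F##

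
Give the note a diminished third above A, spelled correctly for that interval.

Cb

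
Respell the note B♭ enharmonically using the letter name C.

Cbb

Bb is pitch class 10. The letter C alone is pitch class 0.
To reach pitch class 10 from C requires an offset of -2 semitones, i.e. double flat: Cbb.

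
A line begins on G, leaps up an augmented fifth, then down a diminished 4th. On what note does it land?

An augmented fifth up from G is D# (letter D, 8 semitones up).
A diminished fourth down from D# is A## (letter A, 4 semitones down).

A##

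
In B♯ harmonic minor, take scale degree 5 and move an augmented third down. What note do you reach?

D

Scale degree 5 of B# harmonic minor is F##.
An augmented third (5 semitones) below F## lands on the letter D, giving D.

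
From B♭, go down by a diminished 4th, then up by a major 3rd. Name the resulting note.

A diminished fourth down from Bb is F# (letter F, 4 semitones down).
A major third up from F# is A# (letter A, 4 semitones up).

A#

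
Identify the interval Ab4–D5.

augmented fourth

The letter names run A→D, a span of 3 letter steps, so the interval is some kind of fourth.
Ab to D is 6 semitones. A perfect fourth is 5, so 6 makes it augmented.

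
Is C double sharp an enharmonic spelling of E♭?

C## is pitch class 2; Eb is pitch class 3.
The pitch classes differ (2 vs. 3), so they are not enharmonic equivalents.

No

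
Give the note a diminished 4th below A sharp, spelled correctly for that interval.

E##

A down a perfect fourth is E, so the target letter is E.
From A#, a diminished fourth is 4 semitones down: E##.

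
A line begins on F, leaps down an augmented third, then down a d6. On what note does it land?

F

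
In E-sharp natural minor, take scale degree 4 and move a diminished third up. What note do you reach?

Scale degree 4 of E# natural minor is A#.
A diminished third (2 semitones) above A# lands on the letter C, giving C.

C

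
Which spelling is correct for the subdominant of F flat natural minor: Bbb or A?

Each scale degree takes a distinct letter name. Degree 4 of a scale on F must use the letter B.
Bbb and A are enharmonically the same pitch, but only Bbb uses the letter B, so it is the correct spelling here.

Bbb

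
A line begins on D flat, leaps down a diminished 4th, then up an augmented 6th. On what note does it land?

F##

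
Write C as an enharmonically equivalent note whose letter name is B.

B#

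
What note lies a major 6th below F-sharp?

A sixth below F lands on the letter A.
A major sixth spans 9 semitones, so F# moves to pitch class 9. On the letter A that is A.

A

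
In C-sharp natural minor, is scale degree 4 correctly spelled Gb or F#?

F#

Each scale degree takes a distinct letter name. Degree 4 of a scale on C must use the letter F.
F# and Gb are enharmonically the same pitch, but only F# uses the letter F, so it is the correct spelling here.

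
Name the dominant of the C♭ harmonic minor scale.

Gb

The Cb harmonic minor scale runs Cb Db Ebb Fb Gb Abb Bb.
Degree 5 is Gb.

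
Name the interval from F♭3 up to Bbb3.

The letter names run F→B, a span of 3 letter steps, so the interval is some kind of fourth.
Fb to Bbb is 5 semitones. A perfect fourth is 5, so 5 makes it perfect.

perfect fourth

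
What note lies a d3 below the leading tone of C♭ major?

G#

The leading tone of Cb major is Bb.
A diminished third (2 semitones) below Bb lands on the letter G, giving G#.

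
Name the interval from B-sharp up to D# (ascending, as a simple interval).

Counting letters B–C–D gives a third.
B#→D# = 3 semitones, 1 narrower than the major third (4), so minor.

minor third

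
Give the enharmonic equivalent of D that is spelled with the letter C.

C##

D is pitch class 2. The letter C alone is pitch class 0.
To reach pitch class 2 from C requires an offset of +2 semitones, i.e. double sharp: C##.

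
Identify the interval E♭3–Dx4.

doubly augmented seventh

Counting letters E–F–G–A–B–C–D gives a seventh.
Eb→D## = 13 semitones, 2 wider than the major seventh (11), so doubly augmented.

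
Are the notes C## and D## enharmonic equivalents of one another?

C## is pitch class 2; D## is pitch class 4.
The pitch classes differ (2 vs. 4), so they are not enharmonic equivalents.

No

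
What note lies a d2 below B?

A##

B down a major second is A, so the target letter is A.
From B, a diminished second is 0 semitones down: A##.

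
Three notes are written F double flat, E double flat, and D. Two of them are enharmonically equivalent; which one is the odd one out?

In 12-tone equal temperament, enharmonic equivalents share a pitch class. Fbb is pitch class 3; Ebb is pitch class 2; D is pitch class 2.
Ebb and D share pitch class 2, while Fbb is pitch class 3.

Fbb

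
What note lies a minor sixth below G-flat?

Bb

A sixth below G lands on the letter B.
A minor sixth spans 8 semitones, so Gb moves to pitch class 10. On the letter B that is Bb.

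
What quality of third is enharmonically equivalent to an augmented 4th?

doubly augmented

An augmented fourth spans 6 semitones.
A third spanning 6 semitones is doubly augmented (the major third is 4).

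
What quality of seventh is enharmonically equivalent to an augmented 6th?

minor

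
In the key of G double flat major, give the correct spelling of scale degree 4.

The Gbb major scale runs Gbb Abb Bbb Cbb Dbb Ebb Fb.
Degree 4 is Cbb.

Cbb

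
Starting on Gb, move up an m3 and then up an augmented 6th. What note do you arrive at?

G

A minor third up from Gb is Bbb (letter B, 3 semitones up).
An augmented sixth up from Bbb is G (letter G, 10 semitones up).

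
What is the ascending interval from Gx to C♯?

The letter names run G→C, a span of 3 letter steps, so the interval is some kind of fourth.
G## to C# is 4 semitones. A perfect fourth is 5, so 4 makes it diminished.

diminished fourth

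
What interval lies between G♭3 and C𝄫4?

diminished fourth

Counting letters G–A–B–C gives a fourth.
Gb→Cbb = 4 semitones, 1 narrower than the perfect fourth (5), so diminished.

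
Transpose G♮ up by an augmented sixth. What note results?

G up a major sixth is E, so the target letter is E.
From G, an augmented sixth is 10 semitones up: E#.

E#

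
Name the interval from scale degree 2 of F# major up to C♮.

diminished fourth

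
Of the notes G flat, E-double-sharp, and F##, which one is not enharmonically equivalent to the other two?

F##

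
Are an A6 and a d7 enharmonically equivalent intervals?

No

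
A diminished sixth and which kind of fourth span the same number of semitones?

doubly augmented

A diminished sixth spans 7 semitones.
A fourth spanning 7 semitones is doubly augmented (the perfect fourth is 5).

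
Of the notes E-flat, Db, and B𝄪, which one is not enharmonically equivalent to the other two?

Eb

In 12-tone equal temperament, enharmonic equivalents share a pitch class. Eb is pitch class 3; Db is pitch class 1; B## is pitch class 1.
Db and B## share pitch class 1, while Eb is pitch class 3.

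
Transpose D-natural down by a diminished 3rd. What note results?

B#

D down a major third is Bb, so the target letter is B.
From D, a diminished third is 2 semitones down: B#.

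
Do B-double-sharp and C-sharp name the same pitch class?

Yes

B## = pitch class 1 and C# = pitch class 1 — the same pitch class, so they are enharmonic equivalents.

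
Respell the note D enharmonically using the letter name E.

D is pitch class 2. The letter E alone is pitch class 4.
To reach pitch class 2 from E requires an offset of -2 semitones, i.e. double flat: Ebb.

Ebb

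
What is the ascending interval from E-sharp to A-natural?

The letter names run E→A, a span of 3 letter steps, so the interval is some kind of fourth.
E# to A is 4 semitones. A perfect fourth is 5, so 4 makes it diminished.

diminished fourth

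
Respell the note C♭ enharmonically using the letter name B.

Plain B sits at the same pitch as Cb, so on the letter B the same pitch needs a natural: B.

B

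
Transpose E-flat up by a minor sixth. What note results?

E up a major sixth is C#, so the target letter is C.
From Eb, a minor sixth is 8 semitones up: Cb.

Cb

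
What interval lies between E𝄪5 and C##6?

minor sixth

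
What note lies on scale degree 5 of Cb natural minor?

Gb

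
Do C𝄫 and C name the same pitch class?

No

Two spellings are enharmonically equivalent only if they share a pitch class.
Here Cbb → 10, C → 0; 0 ≠ 10, so they are not.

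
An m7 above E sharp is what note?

D#

A seventh above E lands on the letter D.
A minor seventh spans 10 semitones, so E# moves to pitch class 3. On the letter D that is D#.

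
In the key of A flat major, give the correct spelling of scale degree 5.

Eb

Degree 5 takes the letter 4 steps above A, which is E.
In major, degree 5 sits 7 semitones above the tonic. Ab + 7 semitones is pitch class 3, spelled on E as Eb.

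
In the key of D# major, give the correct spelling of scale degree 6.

B#

The D# major scale runs D# E# F## G# A# B# C##.
Degree 6 is B#.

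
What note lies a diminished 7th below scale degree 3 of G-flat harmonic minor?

C

Scale degree 3 of Gb harmonic minor is Bbb.
A diminished seventh (9 semitones) below Bbb lands on the letter C, giving C.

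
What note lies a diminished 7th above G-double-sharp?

F#

G up a major seventh is F#, so the target letter is F.
From G##, a diminished seventh is 9 semitones up: F#.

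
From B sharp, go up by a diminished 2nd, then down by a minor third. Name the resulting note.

A

A diminished second up from B# is C (letter C, 0 semitones up).
A minor third down from C is A (letter A, 3 semitones down).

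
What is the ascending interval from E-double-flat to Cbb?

The letter names run E→C, a span of 5 letter steps, so the interval is some kind of sixth.
Ebb to Cbb is 8 semitones. A major sixth is 9, so 8 makes it minor.

minor sixth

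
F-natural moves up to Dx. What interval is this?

doubly augmented sixth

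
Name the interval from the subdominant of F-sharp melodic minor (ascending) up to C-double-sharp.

The subdominant of F# melodic minor (ascending) is B.
B up to C##: letters B→C make it a second; 3 semitones makes it augmented.

augmented second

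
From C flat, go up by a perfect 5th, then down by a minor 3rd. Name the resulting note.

Eb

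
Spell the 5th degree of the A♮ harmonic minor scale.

E

The A harmonic minor scale runs A B C D E F G#.
Degree 5 is E.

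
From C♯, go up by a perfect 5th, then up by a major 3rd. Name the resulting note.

A perfect fifth up from C# is G# (letter G, 7 semitones up).
A major third up from G# is B# (letter B, 4 semitones up).

B#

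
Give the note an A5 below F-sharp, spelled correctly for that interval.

Bb

A fifth below F lands on the letter B.
An augmented fifth spans 8 semitones, so F# moves to pitch class 10. On the letter B that is Bb.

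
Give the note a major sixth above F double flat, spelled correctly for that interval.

Dbb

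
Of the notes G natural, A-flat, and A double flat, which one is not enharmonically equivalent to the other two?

Ab

In 12-tone equal temperament, enharmonic equivalents share a pitch class. G is pitch class 7; Ab is pitch class 8; Abb is pitch class 7.
G and Abb share pitch class 7, while Ab is pitch class 8.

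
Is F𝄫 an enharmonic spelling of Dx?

No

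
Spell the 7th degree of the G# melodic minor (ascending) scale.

F##

The G# melodic minor (ascending) scale runs G# A# B C# D# E# F##.
Degree 7 is F##.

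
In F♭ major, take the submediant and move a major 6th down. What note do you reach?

The submediant of Fb major is Db.
A major sixth (9 semitones) below Db lands on the letter F, giving Fb.

Fb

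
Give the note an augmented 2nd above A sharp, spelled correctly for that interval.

B##

A second above A lands on the letter B.
An augmented second spans 3 semitones, so A# moves to pitch class 1. On the letter B that is B##.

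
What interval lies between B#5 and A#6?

minor seventh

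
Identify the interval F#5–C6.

diminished fifth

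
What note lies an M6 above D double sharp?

B##

D up a major sixth is B, so the target letter is B.
From D##, a major sixth is 9 semitones up: B##.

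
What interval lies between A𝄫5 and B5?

Counting letters A–B gives a second.
Abb→B = 4 semitones, 2 wider than the major second (2), so doubly augmented.

doubly augmented second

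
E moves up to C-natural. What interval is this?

minor sixth

Counting letters E–F–G–A–B–C gives a sixth.
E→C = 8 semitones, 1 narrower than the major sixth (9), so minor.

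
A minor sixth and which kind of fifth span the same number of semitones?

augmented

A minor sixth spans 8 semitones.
A fifth spanning 8 semitones is augmented (the perfect fifth is 7).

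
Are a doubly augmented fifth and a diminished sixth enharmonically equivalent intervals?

A doubly augmented fifth spans 9 semitones; a diminished sixth spans 7.
The spans differ, so they are not enharmonic equivalents.

No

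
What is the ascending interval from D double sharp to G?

Counting letters D–E–F–G gives a fourth.
D##→G = 3 semitones, 2 narrower than the perfect fourth (5), so doubly diminished.

doubly diminished fourth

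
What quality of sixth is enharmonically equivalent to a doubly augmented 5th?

A doubly augmented fifth spans 9 semitones.
A sixth spanning 9 semitones is major (the major sixth is 9).

major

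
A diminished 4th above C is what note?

A fourth above C lands on the letter F.
A diminished fourth spans 4 semitones, so C moves to pitch class 4. On the letter F that is Fb.

Fb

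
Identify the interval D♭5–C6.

major seventh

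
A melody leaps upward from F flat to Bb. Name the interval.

The letter names run F→B, a span of 3 letter steps, so the interval is some kind of fourth.
Fb to Bb is 6 semitones. A perfect fourth is 5, so 6 makes it augmented.

augmented fourth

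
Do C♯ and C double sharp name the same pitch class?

No

C# is pitch class 1; C## is pitch class 2.
The pitch classes differ (1 vs. 2), so they are not enharmonic equivalents.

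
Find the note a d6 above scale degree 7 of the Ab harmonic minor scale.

Ebb

Scale degree 7 of Ab harmonic minor is G.
A diminished sixth (7 semitones) above G lands on the letter E, giving Ebb.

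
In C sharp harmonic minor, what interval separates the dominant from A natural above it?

minor second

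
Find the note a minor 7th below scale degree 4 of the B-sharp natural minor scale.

Scale degree 4 of B# natural minor is E#.
A minor seventh (10 semitones) below E# lands on the letter F, giving F##.

F##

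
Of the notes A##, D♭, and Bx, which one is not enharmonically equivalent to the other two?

In 12-tone equal temperament, enharmonic equivalents share a pitch class. A## is pitch class 11; Db is pitch class 1; B## is pitch class 1.
Db and B## share pitch class 1, while A## is pitch class 11.

A##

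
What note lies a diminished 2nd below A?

A down a major second is G, so the target letter is G.
From A, a diminished second is 0 semitones down: G##.

G##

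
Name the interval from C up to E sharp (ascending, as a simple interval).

augmented third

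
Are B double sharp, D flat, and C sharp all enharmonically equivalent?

B## is pitch class 1; Db is pitch class 1; C# is pitch class 1.
All spellings map to pitch class 1, so they are enharmonically equivalent.

Yes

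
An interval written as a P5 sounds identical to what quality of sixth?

A perfect fifth spans 7 semitones.
A sixth spanning 7 semitones is diminished (the major sixth is 9).

diminished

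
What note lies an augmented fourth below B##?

A fourth below B lands on the letter F.
An augmented fourth spans 6 semitones, so B## moves to pitch class 7. On the letter F that is F##.

F##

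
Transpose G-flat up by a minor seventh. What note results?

Fb

G up a major seventh is F#, so the target letter is F.
From Gb, a minor seventh is 10 semitones up: Fb.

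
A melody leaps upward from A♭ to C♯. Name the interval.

augmented third

The letter names run A→C, a span of 2 letter steps, so the interval is some kind of third.
Ab to C# is 5 semitones. A major third is 4, so 5 makes it augmented.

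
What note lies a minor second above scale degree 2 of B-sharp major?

Scale degree 2 of B# major is C##.
A minor second (1 semitone) above C## lands on the letter D, giving D#.

D#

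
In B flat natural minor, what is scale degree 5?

Degree 5 takes the letter 4 steps above B, which is F.
In natural minor, degree 5 sits 7 semitones above the tonic. Bb + 7 semitones is pitch class 5, spelled on F as F.

F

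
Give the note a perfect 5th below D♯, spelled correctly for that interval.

G#

A fifth below D lands on the letter G.
A perfect fifth spans 7 semitones, so D# moves to pitch class 8. On the letter G that is G#.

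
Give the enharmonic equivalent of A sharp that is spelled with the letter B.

Bb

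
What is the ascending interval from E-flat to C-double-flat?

The letter names run E→C, a span of 5 letter steps, so the interval is some kind of sixth.
Eb to Cbb is 7 semitones. A major sixth is 9, so 7 makes it diminished.

diminished sixth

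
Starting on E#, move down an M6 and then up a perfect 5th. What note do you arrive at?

A major sixth down from E# is G# (letter G, 9 semitones down).
A perfect fifth up from G# is D# (letter D, 7 semitones up).

D#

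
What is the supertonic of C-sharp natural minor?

The C# natural minor scale runs C# D# E F# G# A B.
Degree 2 is D#.

D#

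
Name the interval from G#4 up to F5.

diminished seventh

Counting letters G–A–B–C–D–E–F gives a seventh.
G#→F = 9 semitones, 2 narrower than the major seventh (11), so diminished.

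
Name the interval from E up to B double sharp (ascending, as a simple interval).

doubly augmented fifth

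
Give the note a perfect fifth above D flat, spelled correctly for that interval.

Ab

A fifth above D lands on the letter A.
A perfect fifth spans 7 semitones, so Db moves to pitch class 8. On the letter A that is Ab.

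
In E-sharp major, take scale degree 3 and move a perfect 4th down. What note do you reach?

D##

Scale degree 3 of E# major is G##.
A perfect fourth (5 semitones) below G## lands on the letter D, giving D##.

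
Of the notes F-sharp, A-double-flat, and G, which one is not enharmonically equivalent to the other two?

F#

In 12-tone equal temperament, enharmonic equivalents share a pitch class. F# is pitch class 6; Abb is pitch class 7; G is pitch class 7.
Abb and G share pitch class 7, while F# is pitch class 6.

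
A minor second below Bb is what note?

B down a major second is A, so the target letter is A.
From Bb, a minor second is 1 semitone down: A.

A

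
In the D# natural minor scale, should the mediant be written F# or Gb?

F#

Each scale degree takes a distinct letter name. Degree 3 of a scale on D must use the letter F.
F# and Gb are enharmonically the same pitch, but only F# uses the letter F, so it is the correct spelling here.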